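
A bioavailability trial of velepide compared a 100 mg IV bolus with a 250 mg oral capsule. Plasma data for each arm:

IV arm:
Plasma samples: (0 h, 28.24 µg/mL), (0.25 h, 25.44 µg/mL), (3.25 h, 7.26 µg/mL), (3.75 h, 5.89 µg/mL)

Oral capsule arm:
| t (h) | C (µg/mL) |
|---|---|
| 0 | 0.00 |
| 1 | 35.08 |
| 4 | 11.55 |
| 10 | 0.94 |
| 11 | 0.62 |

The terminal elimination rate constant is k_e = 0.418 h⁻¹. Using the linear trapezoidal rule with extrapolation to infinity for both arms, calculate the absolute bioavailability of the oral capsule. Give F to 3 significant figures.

Trapezoidal AUC_0→3.75 (IV):
  [0→0.25]: (28.24+25.44)/2 × 0.25 = 6.71
  [0.25→3.25]: (25.44+7.26)/2 × 3 = 49.05
  [3.25→3.75]: (7.26+5.89)/2 × 0.5 = 3.2875
  Sum = 59.0475 µg/mL·h
IV tail: 5.89/0.418 = 14.091; AUC_iv,0→∞ = 59.0475 + 14.091 = 73.1385 µg/mL·h
Trapezoidal AUC_0→11 (oral capsule):
  [0→1]: (0.00+35.08)/2 × 1 = 17.54
  [1→4]: (35.08+11.55)/2 × 3 = 69.945
  [4→10]: (11.55+0.94)/2 × 6 = 37.47
  [10→11]: (0.94+0.62)/2 × 1 = 0.78
  Sum = 125.735 µg/mL·h
oral capsule tail: 0.62/0.418 = 1.483; AUC_ev,0→∞ = 125.735 + 1.483 = 127.218 µg/mL·h
F = (AUC_ev/D_ev)/(AUC_iv/D_iv) = (127.218/250)/(73.1385/100) = 0.508872/0.731385 = 0.6958

F = 0.696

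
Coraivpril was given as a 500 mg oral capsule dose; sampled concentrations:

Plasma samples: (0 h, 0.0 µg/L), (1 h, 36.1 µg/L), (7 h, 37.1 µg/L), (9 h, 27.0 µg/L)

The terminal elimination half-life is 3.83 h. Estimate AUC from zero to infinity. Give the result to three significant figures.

AUC = 451 µg/L·h

Trapezoidal AUC_0→9:
  [0→1]: (0.0+36.1)/2 × 1 = 18.05
  [1→7]: (36.1+37.1)/2 × 6 = 219.6
  [7→9]: (37.1+27.0)/2 × 2 = 64.1
  Sum = 301.75 µg/L·h
k_e = ln2 / t½ = 0.693147 / 3.83 = 0.1810 h^-1
Extrapolated tail: C_last / k_e = 27.0 / 0.181 = 149.171
AUC_0→∞ = 301.75 + 149.171 = 450.921 µg/L·h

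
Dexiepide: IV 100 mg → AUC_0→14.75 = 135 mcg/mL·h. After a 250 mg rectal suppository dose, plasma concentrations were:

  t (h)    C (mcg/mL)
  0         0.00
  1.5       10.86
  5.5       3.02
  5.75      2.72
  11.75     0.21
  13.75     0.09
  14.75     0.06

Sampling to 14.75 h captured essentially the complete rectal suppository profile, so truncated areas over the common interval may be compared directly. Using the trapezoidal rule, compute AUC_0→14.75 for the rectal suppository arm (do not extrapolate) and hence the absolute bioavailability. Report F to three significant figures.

Trapezoidal AUC_0→14.75 (rectal suppository):
  [0→1.5]: (0.00+10.86)/2 × 1.5 = 8.145
  [1.5→5.5]: (10.86+3.02)/2 × 4 = 27.76
  [5.5→5.75]: (3.02+2.72)/2 × 0.25 = 0.7175
  [5.75→11.75]: (2.72+0.21)/2 × 6 = 8.79
  [11.75→13.75]: (0.21+0.09)/2 × 2 = 0.3
  [13.75→14.75]: (0.09+0.06)/2 × 1 = 0.075
  Sum = 45.7875 mcg/mL·h
F = (AUC_ev/D_ev)/(AUC_iv/D_iv) = (45.7875/250)/(135/100) = 0.18315/1.35 = 0.1357

F = 0.136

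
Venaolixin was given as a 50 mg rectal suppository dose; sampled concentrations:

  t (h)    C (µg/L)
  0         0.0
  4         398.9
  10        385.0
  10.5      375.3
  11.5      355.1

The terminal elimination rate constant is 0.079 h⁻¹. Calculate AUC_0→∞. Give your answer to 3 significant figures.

Trapezoidal AUC_0→11.5:
  [0→4]: (0.0+398.9)/2 × 4 = 797.8
  [4→10]: (398.9+385.0)/2 × 6 = 2351.7
  [10→10.5]: (385.0+375.3)/2 × 0.5 = 190.075
  [10.5→11.5]: (375.3+355.1)/2 × 1 = 365.2
  Sum = 3704.775 µg/L·h
Extrapolated tail: C_last / k_e = 355.1 / 0.079 = 4494.937
AUC_0→∞ = 3704.775 + 4494.937 = 8199.712 µg/L·h

AUC = 8200 µg/L·h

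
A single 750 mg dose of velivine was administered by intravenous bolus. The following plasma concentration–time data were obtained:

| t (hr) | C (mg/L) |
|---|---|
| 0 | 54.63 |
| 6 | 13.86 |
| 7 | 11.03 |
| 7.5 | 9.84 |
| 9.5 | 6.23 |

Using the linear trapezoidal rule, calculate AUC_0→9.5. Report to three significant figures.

AUC = 239 mg/L·hr

Trapezoidal AUC_0→9.5:
  [0→6]: (54.63+13.86)/2 × 6 = 205.47
  [6→7]: (13.86+11.03)/2 × 1 = 12.445
  [7→7.5]: (11.03+9.84)/2 × 0.5 = 5.2175
  [7.5→9.5]: (9.84+6.23)/2 × 2 = 16.07
  Sum = 239.2025 mg/L·hr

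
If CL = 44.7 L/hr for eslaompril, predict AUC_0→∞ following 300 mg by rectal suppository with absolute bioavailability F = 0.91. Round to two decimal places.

AUC_0→∞ = F × Dose / CL
        = 0.91 × 300 / 44.7 = 6.10738 mg/L·hr

AUC = 6.11 mg/L·hr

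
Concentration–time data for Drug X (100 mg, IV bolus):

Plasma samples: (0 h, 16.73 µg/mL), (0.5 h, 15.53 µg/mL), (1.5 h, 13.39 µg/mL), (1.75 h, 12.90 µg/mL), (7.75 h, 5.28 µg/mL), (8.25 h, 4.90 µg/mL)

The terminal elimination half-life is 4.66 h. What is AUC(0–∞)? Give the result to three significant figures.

AUC = 116 µg/mL·h

Trapezoidal AUC_0→8.25:
  [0→0.5]: (16.73+15.53)/2 × 0.5 = 8.065
  [0.5→1.5]: (15.53+13.39)/2 × 1 = 14.46
  [1.5→1.75]: (13.39+12.90)/2 × 0.25 = 3.28625
  [1.75→7.75]: (12.90+5.28)/2 × 6 = 54.54
  [7.75→8.25]: (5.28+4.90)/2 × 0.5 = 2.545
  Sum = 82.89625 µg/mL·h
k_e = ln2 / t½ = 0.693147 / 4.66 = 0.1487 h^-1
Extrapolated tail: C_last / k_e = 4.90 / 0.1487 = 32.952
AUC_0→∞ = 82.89625 + 32.952 = 115.84825 µg/mL·h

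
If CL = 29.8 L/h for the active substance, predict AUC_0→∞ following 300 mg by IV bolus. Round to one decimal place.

AUC = 10.1 mg/L·h

AUC_0→∞ = Dose_iv / CL
        = 300 / 29.8 = 10.0671 mg/L·h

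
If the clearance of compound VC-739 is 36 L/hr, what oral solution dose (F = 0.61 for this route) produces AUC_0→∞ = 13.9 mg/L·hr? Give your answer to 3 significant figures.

Dose = CL × AUC_0→∞ / F
     = 36 × 13.9 / 0.61 = 820.328 mg

Dose = 820 mg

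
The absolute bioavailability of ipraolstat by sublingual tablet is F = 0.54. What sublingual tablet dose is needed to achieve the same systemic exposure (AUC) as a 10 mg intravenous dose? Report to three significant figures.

D_sublingual = 18.5 mg

For equal systemic exposure: F × D_ev = D_iv
D_ev = D_iv / F = 10 / 0.54 = 18.5185 mg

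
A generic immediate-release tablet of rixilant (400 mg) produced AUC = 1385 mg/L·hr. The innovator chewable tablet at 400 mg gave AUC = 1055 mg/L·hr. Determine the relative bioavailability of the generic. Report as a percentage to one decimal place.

F_rel = (AUC_test/D_test) / (AUC_ref/D_ref)
      = (1385/400) / (1055/400)
      = 3.4625 / 2.6375 = 1.3128 = 131.28%

F_rel = 131.3%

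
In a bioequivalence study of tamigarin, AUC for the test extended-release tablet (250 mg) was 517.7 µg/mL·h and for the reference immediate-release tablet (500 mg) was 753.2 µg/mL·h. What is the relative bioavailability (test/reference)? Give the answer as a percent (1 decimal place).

F_rel = (AUC_test/D_test) / (AUC_ref/D_ref)
      = (517.7/250) / (753.2/500)
      = 2.0708 / 1.5064 = 1.3747 = 137.47%

F_rel = 137.5%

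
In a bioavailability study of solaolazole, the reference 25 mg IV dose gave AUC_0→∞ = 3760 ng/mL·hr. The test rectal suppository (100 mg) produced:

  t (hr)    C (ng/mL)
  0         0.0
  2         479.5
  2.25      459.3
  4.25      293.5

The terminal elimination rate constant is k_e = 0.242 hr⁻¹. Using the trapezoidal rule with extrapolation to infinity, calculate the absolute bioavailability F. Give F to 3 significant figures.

F = 0.170

Trapezoidal AUC_0→4.25 (rectal suppository):
  [0→2]: (0.0+479.5)/2 × 2 = 479.5
  [2→2.25]: (479.5+459.3)/2 × 0.25 = 117.35
  [2.25→4.25]: (459.3+293.5)/2 × 2 = 752.8
  Sum = 1349.65 ng/mL·hr
Tail: C_last/k_e = 293.5/0.242 = 1212.810
AUC_0→∞ (rectal suppository) = 1349.65 + 1212.810 = 2562.46 ng/mL·hr
F = (AUC_ev/D_ev)/(AUC_iv/D_iv) = (2562.46/100)/(3760/25) = 25.6246/150.4 = 0.1704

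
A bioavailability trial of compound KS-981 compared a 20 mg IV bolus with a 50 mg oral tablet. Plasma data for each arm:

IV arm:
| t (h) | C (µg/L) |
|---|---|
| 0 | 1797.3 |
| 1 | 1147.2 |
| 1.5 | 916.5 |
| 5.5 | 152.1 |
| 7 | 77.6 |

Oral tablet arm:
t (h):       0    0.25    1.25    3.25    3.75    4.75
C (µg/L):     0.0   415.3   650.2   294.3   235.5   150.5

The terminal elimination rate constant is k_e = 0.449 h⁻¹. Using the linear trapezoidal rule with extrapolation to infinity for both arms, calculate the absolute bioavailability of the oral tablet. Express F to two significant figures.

F = 0.20

Trapezoidal AUC_0→7 (IV):
  [0→1]: (1797.3+1147.2)/2 × 1 = 1472.25
  [1→1.5]: (1147.2+916.5)/2 × 0.5 = 515.925
  [1.5→5.5]: (916.5+152.1)/2 × 4 = 2137.2
  [5.5→7]: (152.1+77.6)/2 × 1.5 = 172.275
  Sum = 4297.65 µg/L·h
IV tail: 77.6/0.449 = 172.829; AUC_iv,0→∞ = 4297.65 + 172.829 = 4470.479 µg/L·h
Trapezoidal AUC_0→4.75 (oral tablet):
  [0→0.25]: (0.0+415.3)/2 × 0.25 = 51.9125
  [0.25→1.25]: (415.3+650.2)/2 × 1 = 532.75
  [1.25→3.25]: (650.2+294.3)/2 × 2 = 944.5
  [3.25→3.75]: (294.3+235.5)/2 × 0.5 = 132.45
  [3.75→4.75]: (235.5+150.5)/2 × 1 = 193.0
  Sum = 1854.6125 µg/L·h
oral tablet tail: 150.5/0.449 = 335.189; AUC_ev,0→∞ = 1854.6125 + 335.189 = 2189.8015 µg/L·h
F = (AUC_ev/D_ev)/(AUC_iv/D_iv) = (2189.8015/50)/(4470.479/20) = 43.79603/223.52395 = 0.1959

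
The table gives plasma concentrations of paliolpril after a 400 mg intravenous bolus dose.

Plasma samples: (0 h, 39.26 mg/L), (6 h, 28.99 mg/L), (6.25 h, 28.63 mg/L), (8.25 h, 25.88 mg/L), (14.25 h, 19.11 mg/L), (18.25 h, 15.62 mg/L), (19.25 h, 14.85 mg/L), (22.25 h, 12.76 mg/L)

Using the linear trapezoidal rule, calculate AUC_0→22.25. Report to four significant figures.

AUC = 527.5 mg/L·h

Trapezoidal AUC_0→22.25:
  [0→6]: (39.26+28.99)/2 × 6 = 204.75
  [6→6.25]: (28.99+28.63)/2 × 0.25 = 7.2025
  [6.25→8.25]: (28.63+25.88)/2 × 2 = 54.51
  [8.25→14.25]: (25.88+19.11)/2 × 6 = 134.97
  [14.25→18.25]: (19.11+15.62)/2 × 4 = 69.46
  [18.25→19.25]: (15.62+14.85)/2 × 1 = 15.235
  [19.25→22.25]: (14.85+12.76)/2 × 3 = 41.415
  Sum = 527.5425 mg/L·h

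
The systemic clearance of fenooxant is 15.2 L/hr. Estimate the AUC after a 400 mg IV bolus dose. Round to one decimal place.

AUC = 26.3 mg/L·hr

AUC_0→∞ = Dose_iv / CL
        = 400 / 15.2 = 26.3158 mg/L·hr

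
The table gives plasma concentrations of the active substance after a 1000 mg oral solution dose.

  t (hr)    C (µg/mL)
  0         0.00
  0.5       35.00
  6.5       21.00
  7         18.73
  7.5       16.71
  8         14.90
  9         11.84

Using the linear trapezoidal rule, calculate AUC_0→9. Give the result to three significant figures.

Trapezoidal AUC_0→9:
  [0→0.5]: (0.00+35.00)/2 × 0.5 = 8.75
  [0.5→6.5]: (35.00+21.00)/2 × 6 = 168.0
  [6.5→7]: (21.00+18.73)/2 × 0.5 = 9.9325
  [7→7.5]: (18.73+16.71)/2 × 0.5 = 8.86
  [7.5→8]: (16.71+14.90)/2 × 0.5 = 7.9025
  [8→9]: (14.90+11.84)/2 × 1 = 13.37
  Sum = 216.815 µg/mL·hr

AUC = 217 µg/mL·hr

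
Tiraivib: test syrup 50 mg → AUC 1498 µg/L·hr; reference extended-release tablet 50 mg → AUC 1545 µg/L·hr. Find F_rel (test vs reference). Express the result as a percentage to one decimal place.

F_rel = 97.0%

F_rel = (AUC_test/D_test) / (AUC_ref/D_ref)
      = (1498/50) / (1545/50)
      = 29.96 / 30.9 = 0.9696 = 96.96%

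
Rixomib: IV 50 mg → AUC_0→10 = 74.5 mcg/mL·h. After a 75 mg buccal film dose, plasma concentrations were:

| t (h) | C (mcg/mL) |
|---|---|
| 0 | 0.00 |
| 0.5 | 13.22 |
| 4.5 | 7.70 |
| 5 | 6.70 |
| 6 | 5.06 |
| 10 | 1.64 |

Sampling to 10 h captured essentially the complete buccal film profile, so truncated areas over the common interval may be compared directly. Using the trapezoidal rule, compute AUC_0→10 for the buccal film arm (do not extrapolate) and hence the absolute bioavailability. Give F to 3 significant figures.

Trapezoidal AUC_0→10 (buccal film):
  [0→0.5]: (0.00+13.22)/2 × 0.5 = 3.305
  [0.5→4.5]: (13.22+7.70)/2 × 4 = 41.84
  [4.5→5]: (7.70+6.70)/2 × 0.5 = 3.6
  [5→6]: (6.70+5.06)/2 × 1 = 5.88
  [6→10]: (5.06+1.64)/2 × 4 = 13.4
  Sum = 68.025 mcg/mL·h
F = (AUC_ev/D_ev)/(AUC_iv/D_iv) = (68.025/75)/(74.5/50) = 0.907/1.49 = 0.6087

F = 0.609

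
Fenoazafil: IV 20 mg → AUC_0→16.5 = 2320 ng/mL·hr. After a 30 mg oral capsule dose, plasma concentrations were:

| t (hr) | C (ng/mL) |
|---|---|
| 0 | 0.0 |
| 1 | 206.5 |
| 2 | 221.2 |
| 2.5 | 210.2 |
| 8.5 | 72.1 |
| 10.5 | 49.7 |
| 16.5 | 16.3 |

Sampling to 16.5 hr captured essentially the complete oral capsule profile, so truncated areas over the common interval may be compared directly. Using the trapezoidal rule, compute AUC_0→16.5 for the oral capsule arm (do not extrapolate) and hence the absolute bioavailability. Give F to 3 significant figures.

Trapezoidal AUC_0→16.5 (oral capsule):
  [0→1]: (0.0+206.5)/2 × 1 = 103.25
  [1→2]: (206.5+221.2)/2 × 1 = 213.85
  [2→2.5]: (221.2+210.2)/2 × 0.5 = 107.85
  [2.5→8.5]: (210.2+72.1)/2 × 6 = 846.9
  [8.5→10.5]: (72.1+49.7)/2 × 2 = 121.8
  [10.5→16.5]: (49.7+16.3)/2 × 6 = 198.0
  Sum = 1591.65 ng/mL·hr
F = (AUC_ev/D_ev)/(AUC_iv/D_iv) = (1591.65/30)/(2320/20) = 53.055/116 = 0.4574

F = 0.457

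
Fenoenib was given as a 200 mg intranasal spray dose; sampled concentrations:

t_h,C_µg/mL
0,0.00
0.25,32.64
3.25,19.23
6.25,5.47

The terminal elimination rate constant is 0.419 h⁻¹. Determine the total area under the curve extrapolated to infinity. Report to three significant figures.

Trapezoidal AUC_0→6.25:
  [0→0.25]: (0.00+32.64)/2 × 0.25 = 4.08
  [0.25→3.25]: (32.64+19.23)/2 × 3 = 77.805
  [3.25→6.25]: (19.23+5.47)/2 × 3 = 37.05
  Sum = 118.935 µg/mL·h
Extrapolated tail: C_last / k_e = 5.47 / 0.419 = 13.055
AUC_0→∞ = 118.935 + 13.055 = 131.99 µg/mL·h

AUC = 132 µg/mL·h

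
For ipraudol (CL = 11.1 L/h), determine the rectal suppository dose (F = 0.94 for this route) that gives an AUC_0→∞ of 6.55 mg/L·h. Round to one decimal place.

Dose = CL × AUC_0→∞ / F
     = 11.1 × 6.55 / 0.94 = 77.3457 mg

Dose = 77.3 mg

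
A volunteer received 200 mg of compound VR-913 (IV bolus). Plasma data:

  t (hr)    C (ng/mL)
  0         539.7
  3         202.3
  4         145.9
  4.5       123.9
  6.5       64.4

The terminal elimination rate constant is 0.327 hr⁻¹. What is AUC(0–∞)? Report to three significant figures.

AUC = 1740 ng/mL·hr

Trapezoidal AUC_0→6.5:
  [0→3]: (539.7+202.3)/2 × 3 = 1113.0
  [3→4]: (202.3+145.9)/2 × 1 = 174.1
  [4→4.5]: (145.9+123.9)/2 × 0.5 = 67.45
  [4.5→6.5]: (123.9+64.4)/2 × 2 = 188.3
  Sum = 1542.85 ng/mL·hr
Extrapolated tail: C_last / k_e = 64.4 / 0.327 = 196.942
AUC_0→∞ = 1542.85 + 196.942 = 1739.792 ng/mL·hr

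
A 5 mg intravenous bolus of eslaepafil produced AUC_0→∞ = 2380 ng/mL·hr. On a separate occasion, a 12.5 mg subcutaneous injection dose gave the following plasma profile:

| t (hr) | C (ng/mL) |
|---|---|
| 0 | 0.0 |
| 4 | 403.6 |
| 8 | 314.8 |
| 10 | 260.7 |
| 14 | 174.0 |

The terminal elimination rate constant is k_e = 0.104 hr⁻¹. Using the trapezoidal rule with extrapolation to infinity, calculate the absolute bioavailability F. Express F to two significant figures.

F = 0.90

Trapezoidal AUC_0→14 (subcutaneous injection):
  [0→4]: (0.0+403.6)/2 × 4 = 807.2
  [4→8]: (403.6+314.8)/2 × 4 = 1436.8
  [8→10]: (314.8+260.7)/2 × 2 = 575.5
  [10→14]: (260.7+174.0)/2 × 4 = 869.4
  Sum = 3688.9 ng/mL·hr
Tail: C_last/k_e = 174.0/0.104 = 1673.077
AUC_0→∞ (subcutaneous injection) = 3688.9 + 1673.077 = 5361.977 ng/mL·hr
F = (AUC_ev/D_ev)/(AUC_iv/D_iv) = (5361.977/12.5)/(2380/5) = 428.95816/476 = 0.9012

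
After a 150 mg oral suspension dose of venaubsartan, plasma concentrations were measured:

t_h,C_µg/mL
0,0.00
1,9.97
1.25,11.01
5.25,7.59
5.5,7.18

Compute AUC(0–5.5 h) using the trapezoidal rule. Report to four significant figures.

Trapezoidal AUC_0→5.5:
  [0→1]: (0.00+9.97)/2 × 1 = 4.985
  [1→1.25]: (9.97+11.01)/2 × 0.25 = 2.6225
  [1.25→5.25]: (11.01+7.59)/2 × 4 = 37.2
  [5.25→5.5]: (7.59+7.18)/2 × 0.25 = 1.84625
  Sum = 46.65375 µg/mL·h

AUC = 46.65 µg/mL·h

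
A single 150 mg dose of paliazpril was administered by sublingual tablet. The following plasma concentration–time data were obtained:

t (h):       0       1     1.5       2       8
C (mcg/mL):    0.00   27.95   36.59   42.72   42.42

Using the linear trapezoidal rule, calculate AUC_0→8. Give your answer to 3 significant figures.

AUC = 305 mcg/mL·h

Trapezoidal AUC_0→8:
  [0→1]: (0.00+27.95)/2 × 1 = 13.975
  [1→1.5]: (27.95+36.59)/2 × 0.5 = 16.135
  [1.5→2]: (36.59+42.72)/2 × 0.5 = 19.8275
  [2→8]: (42.72+42.42)/2 × 6 = 255.42
  Sum = 305.3575 mcg/mL·h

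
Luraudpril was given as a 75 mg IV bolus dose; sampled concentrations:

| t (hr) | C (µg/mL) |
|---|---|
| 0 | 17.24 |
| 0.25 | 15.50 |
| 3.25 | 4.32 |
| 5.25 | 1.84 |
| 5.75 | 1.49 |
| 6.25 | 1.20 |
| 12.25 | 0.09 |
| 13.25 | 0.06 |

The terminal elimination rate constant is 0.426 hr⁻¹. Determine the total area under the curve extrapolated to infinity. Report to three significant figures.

AUC = 45.6 µg/mL·hr

Trapezoidal AUC_0→13.25:
  [0→0.25]: (17.24+15.50)/2 × 0.25 = 4.0925
  [0.25→3.25]: (15.50+4.32)/2 × 3 = 29.73
  [3.25→5.25]: (4.32+1.84)/2 × 2 = 6.16
  [5.25→5.75]: (1.84+1.49)/2 × 0.5 = 0.8325
  [5.75→6.25]: (1.49+1.20)/2 × 0.5 = 0.6725
  [6.25→12.25]: (1.20+0.09)/2 × 6 = 3.87
  [12.25→13.25]: (0.09+0.06)/2 × 1 = 0.075
  Sum = 45.4325 µg/mL·hr
Extrapolated tail: C_last / k_e = 0.06 / 0.426 = 0.141
AUC_0→∞ = 45.4325 + 0.141 = 45.5735 µg/mL·hr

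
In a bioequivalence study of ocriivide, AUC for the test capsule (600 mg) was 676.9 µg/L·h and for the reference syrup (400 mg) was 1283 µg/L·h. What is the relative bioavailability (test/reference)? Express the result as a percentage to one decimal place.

F_rel = 35.2%

F_rel = (AUC_test/D_test) / (AUC_ref/D_ref)
      = (676.9/600) / (1283/400)
      = 1.12817 / 3.2075 = 0.3517 = 35.17%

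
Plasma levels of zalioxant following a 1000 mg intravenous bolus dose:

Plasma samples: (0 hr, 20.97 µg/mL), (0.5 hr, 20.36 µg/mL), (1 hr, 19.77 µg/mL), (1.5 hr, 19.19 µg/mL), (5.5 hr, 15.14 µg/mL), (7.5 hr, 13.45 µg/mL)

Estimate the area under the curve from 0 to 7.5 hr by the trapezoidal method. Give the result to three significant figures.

AUC = 127 µg/mL·hr

Trapezoidal AUC_0→7.5:
  [0→0.5]: (20.97+20.36)/2 × 0.5 = 10.3325
  [0.5→1]: (20.36+19.77)/2 × 0.5 = 10.0325
  [1→1.5]: (19.77+19.19)/2 × 0.5 = 9.74
  [1.5→5.5]: (19.19+15.14)/2 × 4 = 68.66
  [5.5→7.5]: (15.14+13.45)/2 × 2 = 28.59
  Sum = 127.355 µg/mL·hr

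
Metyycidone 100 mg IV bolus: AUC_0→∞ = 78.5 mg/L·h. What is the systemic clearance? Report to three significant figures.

CL = 1.27 L/h

CL = Dose_iv / AUC_0→∞
   = 100 / 78.5 = 1.27389 L/h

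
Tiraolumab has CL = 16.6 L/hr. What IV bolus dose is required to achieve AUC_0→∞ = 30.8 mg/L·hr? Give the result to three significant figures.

Dose = 511 mg

Dose_iv = CL × AUC_0→∞
     = 16.6 × 30.8 = 511.28 mg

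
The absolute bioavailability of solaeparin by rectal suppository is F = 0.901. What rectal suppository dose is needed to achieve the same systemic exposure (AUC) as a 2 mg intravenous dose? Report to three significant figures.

For equal systemic exposure: F × D_ev = D_iv
D_ev = D_iv / F = 2 / 0.901 = 2.21976 mg

D_rectal = 2.22 mg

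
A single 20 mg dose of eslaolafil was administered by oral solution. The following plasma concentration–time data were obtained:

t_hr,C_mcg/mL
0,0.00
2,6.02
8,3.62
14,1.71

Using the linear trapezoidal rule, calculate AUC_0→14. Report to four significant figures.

AUC = 50.93 mcg/mL·hr

Trapezoidal AUC_0→14:
  [0→2]: (0.00+6.02)/2 × 2 = 6.02
  [2→8]: (6.02+3.62)/2 × 6 = 28.92
  [8→14]: (3.62+1.71)/2 × 6 = 15.99
  Sum = 50.93 mcg/mL·hr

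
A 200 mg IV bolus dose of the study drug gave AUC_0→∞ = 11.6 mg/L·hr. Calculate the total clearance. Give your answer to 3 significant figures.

CL = Dose_iv / AUC_0→∞
   = 200 / 11.6 = 17.2414 L/hr

CL = 17.2 L/hr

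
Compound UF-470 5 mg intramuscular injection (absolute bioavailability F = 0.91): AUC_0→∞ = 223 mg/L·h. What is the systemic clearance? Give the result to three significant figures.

CL = 0.0204 L/h

CL = F × Dose / AUC_0→∞
   = 0.91 × 5 / 223 = 0.0204036 L/h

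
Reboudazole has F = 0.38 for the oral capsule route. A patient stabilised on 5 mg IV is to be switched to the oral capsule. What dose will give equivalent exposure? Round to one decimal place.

For equal systemic exposure: F × D_ev = D_iv
D_ev = D_iv / F = 5 / 0.38 = 13.1579 mg

D_oral = 13.2 mg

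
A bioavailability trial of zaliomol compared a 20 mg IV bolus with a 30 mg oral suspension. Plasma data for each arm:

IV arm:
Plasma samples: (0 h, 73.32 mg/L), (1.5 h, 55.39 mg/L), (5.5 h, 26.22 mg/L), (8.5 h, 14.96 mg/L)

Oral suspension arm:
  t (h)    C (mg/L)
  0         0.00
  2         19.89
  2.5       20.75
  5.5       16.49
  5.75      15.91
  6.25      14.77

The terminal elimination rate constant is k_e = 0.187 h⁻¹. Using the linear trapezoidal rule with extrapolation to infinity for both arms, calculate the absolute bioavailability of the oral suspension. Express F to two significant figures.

Trapezoidal AUC_0→8.5 (IV):
  [0→1.5]: (73.32+55.39)/2 × 1.5 = 96.5325
  [1.5→5.5]: (55.39+26.22)/2 × 4 = 163.22
  [5.5→8.5]: (26.22+14.96)/2 × 3 = 61.77
  Sum = 321.5225 mg/L·h
IV tail: 14.96/0.187 = 80.000; AUC_iv,0→∞ = 321.5225 + 80.000 = 401.5225 mg/L·h
Trapezoidal AUC_0→6.25 (oral suspension):
  [0→2]: (0.00+19.89)/2 × 2 = 19.89
  [2→2.5]: (19.89+20.75)/2 × 0.5 = 10.16
  [2.5→5.5]: (20.75+16.49)/2 × 3 = 55.86
  [5.5→5.75]: (16.49+15.91)/2 × 0.25 = 4.05
  [5.75→6.25]: (15.91+14.77)/2 × 0.5 = 7.67
  Sum = 97.63 mg/L·h
oral suspension tail: 14.77/0.187 = 78.984; AUC_ev,0→∞ = 97.63 + 78.984 = 176.614 mg/L·h
F = (AUC_ev/D_ev)/(AUC_iv/D_iv) = (176.614/30)/(401.5225/20) = 5.88713/20.076125 = 0.2932

F = 0.29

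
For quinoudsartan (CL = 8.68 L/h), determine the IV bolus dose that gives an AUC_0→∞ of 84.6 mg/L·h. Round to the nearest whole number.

Dose_iv = CL × AUC_0→∞
     = 8.68 × 84.6 = 734.328 mg

Dose = 734 mg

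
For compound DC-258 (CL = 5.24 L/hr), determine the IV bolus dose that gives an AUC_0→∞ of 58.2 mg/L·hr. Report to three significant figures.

Dose_iv = CL × AUC_0→∞
     = 5.24 × 58.2 = 304.968 mg

Dose = 305 mg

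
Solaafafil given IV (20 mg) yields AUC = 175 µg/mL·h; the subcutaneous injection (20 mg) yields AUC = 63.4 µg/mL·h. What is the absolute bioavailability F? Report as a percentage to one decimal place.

F = (AUC_ev / D_ev) / (AUC_iv / D_iv)
  = (63.4/20) / (175/20)
  = 3.17 / 8.75 = 0.3623
  = 36.23%

F = 36.2%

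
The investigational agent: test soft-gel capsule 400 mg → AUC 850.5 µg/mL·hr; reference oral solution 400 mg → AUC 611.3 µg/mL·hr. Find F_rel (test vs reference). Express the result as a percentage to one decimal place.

F_rel = 139.1%

F_rel = (AUC_test/D_test) / (AUC_ref/D_ref)
      = (850.5/400) / (611.3/400)
      = 2.12625 / 1.52825 = 1.3913 = 139.13%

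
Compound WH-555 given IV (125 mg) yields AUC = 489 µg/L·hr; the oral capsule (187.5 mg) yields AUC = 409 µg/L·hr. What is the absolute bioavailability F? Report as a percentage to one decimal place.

F = 55.8%

F = (AUC_ev / D_ev) / (AUC_iv / D_iv)
  = (409/187.5) / (489/125)
  = 2.18133 / 3.912 = 0.5576
  = 55.76%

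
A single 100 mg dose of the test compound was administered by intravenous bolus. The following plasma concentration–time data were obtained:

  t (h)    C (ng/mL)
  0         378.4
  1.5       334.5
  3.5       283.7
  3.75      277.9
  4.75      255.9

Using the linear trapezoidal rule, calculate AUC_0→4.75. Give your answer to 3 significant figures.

AUC = 1490 ng/mL·h

Trapezoidal AUC_0→4.75:
  [0→1.5]: (378.4+334.5)/2 × 1.5 = 534.675
  [1.5→3.5]: (334.5+283.7)/2 × 2 = 618.2
  [3.5→3.75]: (283.7+277.9)/2 × 0.25 = 70.2
  [3.75→4.75]: (277.9+255.9)/2 × 1 = 266.9
  Sum = 1489.975 ng/mL·h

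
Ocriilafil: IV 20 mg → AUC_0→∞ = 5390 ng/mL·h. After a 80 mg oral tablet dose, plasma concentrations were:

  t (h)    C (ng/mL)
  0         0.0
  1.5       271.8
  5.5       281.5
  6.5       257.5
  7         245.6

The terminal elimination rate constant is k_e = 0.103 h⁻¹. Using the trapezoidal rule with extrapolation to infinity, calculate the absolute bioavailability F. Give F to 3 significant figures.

F = 0.190

Trapezoidal AUC_0→7 (oral tablet):
  [0→1.5]: (0.0+271.8)/2 × 1.5 = 203.85
  [1.5→5.5]: (271.8+281.5)/2 × 4 = 1106.6
  [5.5→6.5]: (281.5+257.5)/2 × 1 = 269.5
  [6.5→7]: (257.5+245.6)/2 × 0.5 = 125.775
  Sum = 1705.725 ng/mL·h
Tail: C_last/k_e = 245.6/0.103 = 2384.466
AUC_0→∞ (oral tablet) = 1705.725 + 2384.466 = 4090.191 ng/mL·h
F = (AUC_ev/D_ev)/(AUC_iv/D_iv) = (4090.191/80)/(5390/20) = 51.1274/269.5 = 0.1897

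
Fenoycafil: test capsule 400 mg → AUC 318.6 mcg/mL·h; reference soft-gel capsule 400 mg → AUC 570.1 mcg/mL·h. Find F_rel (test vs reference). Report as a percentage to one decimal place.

F_rel = (AUC_test/D_test) / (AUC_ref/D_ref)
      = (318.6/400) / (570.1/400)
      = 0.7965 / 1.42525 = 0.5588 = 55.88%

F_rel = 55.9%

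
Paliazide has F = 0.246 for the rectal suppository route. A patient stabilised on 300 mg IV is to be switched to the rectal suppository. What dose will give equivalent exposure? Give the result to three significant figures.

D_rectal = 1220 mg

For equal systemic exposure: F × D_ev = D_iv
D_ev = D_iv / F = 300 / 0.246 = 1219.51 mg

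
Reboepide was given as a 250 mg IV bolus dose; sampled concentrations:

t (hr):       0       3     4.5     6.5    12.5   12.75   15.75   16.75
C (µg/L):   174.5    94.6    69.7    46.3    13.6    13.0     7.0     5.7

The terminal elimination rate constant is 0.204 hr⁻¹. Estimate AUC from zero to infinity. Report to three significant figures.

Trapezoidal AUC_0→16.75:
  [0→3]: (174.5+94.6)/2 × 3 = 403.65
  [3→4.5]: (94.6+69.7)/2 × 1.5 = 123.225
  [4.5→6.5]: (69.7+46.3)/2 × 2 = 116.0
  [6.5→12.5]: (46.3+13.6)/2 × 6 = 179.7
  [12.5→12.75]: (13.6+13.0)/2 × 0.25 = 3.325
  [12.75→15.75]: (13.0+7.0)/2 × 3 = 30.0
  [15.75→16.75]: (7.0+5.7)/2 × 1 = 6.35
  Sum = 862.25 µg/L·hr
Extrapolated tail: C_last / k_e = 5.7 / 0.204 = 27.941
AUC_0→∞ = 862.25 + 27.941 = 890.191 µg/L·hr

AUC = 890 µg/L·hr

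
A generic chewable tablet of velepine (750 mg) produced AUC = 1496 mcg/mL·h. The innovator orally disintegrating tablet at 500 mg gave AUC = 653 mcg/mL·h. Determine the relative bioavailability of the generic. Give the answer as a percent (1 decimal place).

F_rel = 152.7%

F_rel = (AUC_test/D_test) / (AUC_ref/D_ref)
      = (1496/750) / (653/500)
      = 1.99467 / 1.306 = 1.5273 = 152.73%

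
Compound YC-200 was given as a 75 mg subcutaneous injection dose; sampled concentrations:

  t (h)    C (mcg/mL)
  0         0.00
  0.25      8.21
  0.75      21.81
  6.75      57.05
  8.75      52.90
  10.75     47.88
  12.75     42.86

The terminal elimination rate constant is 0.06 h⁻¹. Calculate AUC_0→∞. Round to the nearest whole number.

Trapezoidal AUC_0→12.75:
  [0→0.25]: (0.00+8.21)/2 × 0.25 = 1.02625
  [0.25→0.75]: (8.21+21.81)/2 × 0.5 = 7.505
  [0.75→6.75]: (21.81+57.05)/2 × 6 = 236.58
  [6.75→8.75]: (57.05+52.90)/2 × 2 = 109.95
  [8.75→10.75]: (52.90+47.88)/2 × 2 = 100.78
  [10.75→12.75]: (47.88+42.86)/2 × 2 = 90.74
  Sum = 546.58125 mcg/mL·h
Extrapolated tail: C_last / k_e = 42.86 / 0.06 = 714.333
AUC_0→∞ = 546.58125 + 714.333 = 1260.91425 mcg/mL·h

AUC = 1261 mcg/mL·h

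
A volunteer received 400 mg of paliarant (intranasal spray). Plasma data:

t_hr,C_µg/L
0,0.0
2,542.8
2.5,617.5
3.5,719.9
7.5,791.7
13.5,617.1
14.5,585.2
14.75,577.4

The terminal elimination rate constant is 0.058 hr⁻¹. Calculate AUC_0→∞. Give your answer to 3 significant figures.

AUC = 19500 µg/L·hr

Trapezoidal AUC_0→14.75:
  [0→2]: (0.0+542.8)/2 × 2 = 542.8
  [2→2.5]: (542.8+617.5)/2 × 0.5 = 290.075
  [2.5→3.5]: (617.5+719.9)/2 × 1 = 668.7
  [3.5→7.5]: (719.9+791.7)/2 × 4 = 3023.2
  [7.5→13.5]: (791.7+617.1)/2 × 6 = 4226.4
  [13.5→14.5]: (617.1+585.2)/2 × 1 = 601.15
  [14.5→14.75]: (585.2+577.4)/2 × 0.25 = 145.325
  Sum = 9497.65 µg/L·hr
Extrapolated tail: C_last / k_e = 577.4 / 0.058 = 9955.172
AUC_0→∞ = 9497.65 + 9955.172 = 19452.822 µg/L·hr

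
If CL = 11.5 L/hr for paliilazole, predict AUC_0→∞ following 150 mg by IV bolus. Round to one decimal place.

AUC_0→∞ = Dose_iv / CL
        = 150 / 11.5 = 13.0435 mg/L·hr

AUC = 13.0 mg/L·hr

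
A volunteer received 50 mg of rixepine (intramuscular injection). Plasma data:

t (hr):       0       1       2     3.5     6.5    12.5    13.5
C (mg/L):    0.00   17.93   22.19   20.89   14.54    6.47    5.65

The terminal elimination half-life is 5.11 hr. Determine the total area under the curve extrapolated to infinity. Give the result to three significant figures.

AUC = 225 mg/L·hr

Trapezoidal AUC_0→13.5:
  [0→1]: (0.00+17.93)/2 × 1 = 8.965
  [1→2]: (17.93+22.19)/2 × 1 = 20.06
  [2→3.5]: (22.19+20.89)/2 × 1.5 = 32.31
  [3.5→6.5]: (20.89+14.54)/2 × 3 = 53.145
  [6.5→12.5]: (14.54+6.47)/2 × 6 = 63.03
  [12.5→13.5]: (6.47+5.65)/2 × 1 = 6.06
  Sum = 183.57 mg/L·hr
k_e = ln2 / t½ = 0.693147 / 5.11 = 0.1356 hr^-1
Extrapolated tail: C_last / k_e = 5.65 / 0.1356 = 41.667
AUC_0→∞ = 183.57 + 41.667 = 225.237 mg/L·hr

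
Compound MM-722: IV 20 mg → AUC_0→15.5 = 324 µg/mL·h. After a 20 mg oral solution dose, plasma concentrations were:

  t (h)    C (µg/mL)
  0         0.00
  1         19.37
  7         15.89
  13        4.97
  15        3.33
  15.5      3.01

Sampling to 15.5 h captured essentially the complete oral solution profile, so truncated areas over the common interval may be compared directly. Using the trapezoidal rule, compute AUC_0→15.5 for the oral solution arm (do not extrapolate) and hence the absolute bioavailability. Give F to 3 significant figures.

Trapezoidal AUC_0→15.5 (oral solution):
  [0→1]: (0.00+19.37)/2 × 1 = 9.685
  [1→7]: (19.37+15.89)/2 × 6 = 105.78
  [7→13]: (15.89+4.97)/2 × 6 = 62.58
  [13→15]: (4.97+3.33)/2 × 2 = 8.3
  [15→15.5]: (3.33+3.01)/2 × 0.5 = 1.585
  Sum = 187.93 µg/mL·h
F = (AUC_ev/D_ev)/(AUC_iv/D_iv) = (187.93/20)/(324/20) = 9.3965/16.2 = 0.5800

F = 0.580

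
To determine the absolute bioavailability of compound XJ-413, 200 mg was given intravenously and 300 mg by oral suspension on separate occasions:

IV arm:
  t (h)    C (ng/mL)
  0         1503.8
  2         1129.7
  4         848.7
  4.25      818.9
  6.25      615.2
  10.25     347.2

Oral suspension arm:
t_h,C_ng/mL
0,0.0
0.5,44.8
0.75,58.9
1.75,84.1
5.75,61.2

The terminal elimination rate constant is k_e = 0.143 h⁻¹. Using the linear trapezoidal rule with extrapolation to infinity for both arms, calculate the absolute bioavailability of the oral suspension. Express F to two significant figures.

F = 0.051

Trapezoidal AUC_0→10.25 (IV):
  [0→2]: (1503.8+1129.7)/2 × 2 = 2633.5
  [2→4]: (1129.7+848.7)/2 × 2 = 1978.4
  [4→4.25]: (848.7+818.9)/2 × 0.25 = 208.45
  [4.25→6.25]: (818.9+615.2)/2 × 2 = 1434.1
  [6.25→10.25]: (615.2+347.2)/2 × 4 = 1924.8
  Sum = 8179.25 ng/mL·h
IV tail: 347.2/0.143 = 2427.972; AUC_iv,0→∞ = 8179.25 + 2427.972 = 10607.222 ng/mL·h
Trapezoidal AUC_0→5.75 (oral suspension):
  [0→0.5]: (0.0+44.8)/2 × 0.5 = 11.2
  [0.5→0.75]: (44.8+58.9)/2 × 0.25 = 12.9625
  [0.75→1.75]: (58.9+84.1)/2 × 1 = 71.5
  [1.75→5.75]: (84.1+61.2)/2 × 4 = 290.6
  Sum = 386.2625 ng/mL·h
oral suspension tail: 61.2/0.143 = 427.972; AUC_ev,0→∞ = 386.2625 + 427.972 = 814.2345 ng/mL·h
F = (AUC_ev/D_ev)/(AUC_iv/D_iv) = (814.2345/300)/(10607.222/200) = 2.714115/53.03611 = 0.0512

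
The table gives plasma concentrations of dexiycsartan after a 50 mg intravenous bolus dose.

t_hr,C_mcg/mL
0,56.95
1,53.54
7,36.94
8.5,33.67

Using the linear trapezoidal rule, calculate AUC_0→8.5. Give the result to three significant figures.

AUC = 380 mcg/mL·hr

Trapezoidal AUC_0→8.5:
  [0→1]: (56.95+53.54)/2 × 1 = 55.245
  [1→7]: (53.54+36.94)/2 × 6 = 271.44
  [7→8.5]: (36.94+33.67)/2 × 1.5 = 52.9575
  Sum = 379.6425 mcg/mL·hr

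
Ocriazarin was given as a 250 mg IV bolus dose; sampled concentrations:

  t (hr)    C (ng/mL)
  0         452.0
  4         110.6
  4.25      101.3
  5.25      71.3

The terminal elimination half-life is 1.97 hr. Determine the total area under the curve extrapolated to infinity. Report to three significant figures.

AUC = 1440 ng/mL·hr

Trapezoidal AUC_0→5.25:
  [0→4]: (452.0+110.6)/2 × 4 = 1125.2
  [4→4.25]: (110.6+101.3)/2 × 0.25 = 26.4875
  [4.25→5.25]: (101.3+71.3)/2 × 1 = 86.3
  Sum = 1237.9875 ng/mL·hr
k_e = ln2 / t½ = 0.693147 / 1.97 = 0.3519 hr^-1
Extrapolated tail: C_last / k_e = 71.3 / 0.3519 = 202.614
AUC_0→∞ = 1237.9875 + 202.614 = 1440.6015 ng/mL·hr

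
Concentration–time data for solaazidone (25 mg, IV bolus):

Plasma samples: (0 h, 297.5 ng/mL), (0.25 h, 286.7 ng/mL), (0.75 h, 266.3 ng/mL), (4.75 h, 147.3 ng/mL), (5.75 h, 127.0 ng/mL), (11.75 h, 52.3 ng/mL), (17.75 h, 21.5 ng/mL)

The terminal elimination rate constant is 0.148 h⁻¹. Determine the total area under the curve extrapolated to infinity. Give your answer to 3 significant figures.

AUC = 2080 ng/mL·h

Trapezoidal AUC_0→17.75:
  [0→0.25]: (297.5+286.7)/2 × 0.25 = 73.025
  [0.25→0.75]: (286.7+266.3)/2 × 0.5 = 138.25
  [0.75→4.75]: (266.3+147.3)/2 × 4 = 827.2
  [4.75→5.75]: (147.3+127.0)/2 × 1 = 137.15
  [5.75→11.75]: (127.0+52.3)/2 × 6 = 537.9
  [11.75→17.75]: (52.3+21.5)/2 × 6 = 221.4
  Sum = 1934.925 ng/mL·h
Extrapolated tail: C_last / k_e = 21.5 / 0.148 = 145.270
AUC_0→∞ = 1934.925 + 145.270 = 2080.195 ng/mL·h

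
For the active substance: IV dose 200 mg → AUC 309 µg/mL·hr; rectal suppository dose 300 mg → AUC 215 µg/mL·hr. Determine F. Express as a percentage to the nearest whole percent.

F = 46%

F = (AUC_ev / D_ev) / (AUC_iv / D_iv)
  = (215/300) / (309/200)
  = 0.716667 / 1.545 = 0.4639
  = 46.39%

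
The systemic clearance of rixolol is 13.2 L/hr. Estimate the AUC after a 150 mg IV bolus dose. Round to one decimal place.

AUC_0→∞ = Dose_iv / CL
        = 150 / 13.2 = 11.3636 mg/L·hr

AUC = 11.4 mg/L·hr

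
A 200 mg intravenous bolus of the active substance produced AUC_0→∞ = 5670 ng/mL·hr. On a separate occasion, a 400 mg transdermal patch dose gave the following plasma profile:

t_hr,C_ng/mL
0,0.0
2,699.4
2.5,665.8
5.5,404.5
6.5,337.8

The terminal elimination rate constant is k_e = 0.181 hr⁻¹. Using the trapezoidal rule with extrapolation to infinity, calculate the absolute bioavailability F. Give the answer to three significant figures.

F = 0.431

Trapezoidal AUC_0→6.5 (transdermal patch):
  [0→2]: (0.0+699.4)/2 × 2 = 699.4
  [2→2.5]: (699.4+665.8)/2 × 0.5 = 341.3
  [2.5→5.5]: (665.8+404.5)/2 × 3 = 1605.45
  [5.5→6.5]: (404.5+337.8)/2 × 1 = 371.15
  Sum = 3017.3 ng/mL·hr
Tail: C_last/k_e = 337.8/0.181 = 1866.298
AUC_0→∞ (transdermal patch) = 3017.3 + 1866.298 = 4883.598 ng/mL·hr
F = (AUC_ev/D_ev)/(AUC_iv/D_iv) = (4883.598/400)/(5670/200) = 12.208995/28.35 = 0.4307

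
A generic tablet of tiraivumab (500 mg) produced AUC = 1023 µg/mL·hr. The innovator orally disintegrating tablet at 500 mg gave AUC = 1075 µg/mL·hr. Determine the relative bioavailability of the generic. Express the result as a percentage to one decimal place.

F_rel = (AUC_test/D_test) / (AUC_ref/D_ref)
      = (1023/500) / (1075/500)
      = 2.046 / 2.15 = 0.9516 = 95.16%

F_rel = 95.2%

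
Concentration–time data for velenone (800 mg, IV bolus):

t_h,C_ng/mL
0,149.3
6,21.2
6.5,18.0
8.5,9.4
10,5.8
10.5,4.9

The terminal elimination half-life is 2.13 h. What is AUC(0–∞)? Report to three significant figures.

Trapezoidal AUC_0→10.5:
  [0→6]: (149.3+21.2)/2 × 6 = 511.5
  [6→6.5]: (21.2+18.0)/2 × 0.5 = 9.8
  [6.5→8.5]: (18.0+9.4)/2 × 2 = 27.4
  [8.5→10]: (9.4+5.8)/2 × 1.5 = 11.4
  [10→10.5]: (5.8+4.9)/2 × 0.5 = 2.675
  Sum = 562.775 ng/mL·h
k_e = ln2 / t½ = 0.693147 / 2.13 = 0.3254 h^-1
Extrapolated tail: C_last / k_e = 4.9 / 0.3254 = 15.058
AUC_0→∞ = 562.775 + 15.058 = 577.833 ng/mL·h

AUC = 578 ng/mL·h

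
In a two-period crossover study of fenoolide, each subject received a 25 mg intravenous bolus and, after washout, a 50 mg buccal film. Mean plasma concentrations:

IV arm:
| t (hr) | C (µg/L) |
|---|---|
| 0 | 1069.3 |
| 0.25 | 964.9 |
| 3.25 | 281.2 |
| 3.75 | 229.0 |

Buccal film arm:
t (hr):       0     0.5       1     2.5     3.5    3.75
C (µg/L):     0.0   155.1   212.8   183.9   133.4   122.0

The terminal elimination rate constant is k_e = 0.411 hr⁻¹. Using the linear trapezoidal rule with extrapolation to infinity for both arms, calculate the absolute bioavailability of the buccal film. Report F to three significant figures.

F = 0.163

Trapezoidal AUC_0→3.75 (IV):
  [0→0.25]: (1069.3+964.9)/2 × 0.25 = 254.275
  [0.25→3.25]: (964.9+281.2)/2 × 3 = 1869.15
  [3.25→3.75]: (281.2+229.0)/2 × 0.5 = 127.55
  Sum = 2250.975 µg/L·hr
IV tail: 229.0/0.411 = 557.178; AUC_iv,0→∞ = 2250.975 + 557.178 = 2808.153 µg/L·hr
Trapezoidal AUC_0→3.75 (buccal film):
  [0→0.5]: (0.0+155.1)/2 × 0.5 = 38.775
  [0.5→1]: (155.1+212.8)/2 × 0.5 = 91.975
  [1→2.5]: (212.8+183.9)/2 × 1.5 = 297.525
  [2.5→3.5]: (183.9+133.4)/2 × 1 = 158.65
  [3.5→3.75]: (133.4+122.0)/2 × 0.25 = 31.925
  Sum = 618.85 µg/L·hr
buccal film tail: 122.0/0.411 = 296.837; AUC_ev,0→∞ = 618.85 + 296.837 = 915.687 µg/L·hr
F = (AUC_ev/D_ev)/(AUC_iv/D_iv) = (915.687/50)/(2808.153/25) = 18.31374/112.32612 = 0.1630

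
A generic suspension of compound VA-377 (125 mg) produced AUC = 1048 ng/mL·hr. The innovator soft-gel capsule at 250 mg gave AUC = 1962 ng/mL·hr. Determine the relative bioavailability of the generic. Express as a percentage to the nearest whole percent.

F_rel = 107%

F_rel = (AUC_test/D_test) / (AUC_ref/D_ref)
      = (1048/125) / (1962/250)
      = 8.384 / 7.848 = 1.0683 = 106.83%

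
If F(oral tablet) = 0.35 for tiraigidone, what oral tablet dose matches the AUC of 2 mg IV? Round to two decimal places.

D_oral = 5.71 mg

For equal systemic exposure: F × D_ev = D_iv
D_ev = D_iv / F = 2 / 0.35 = 5.71429 mg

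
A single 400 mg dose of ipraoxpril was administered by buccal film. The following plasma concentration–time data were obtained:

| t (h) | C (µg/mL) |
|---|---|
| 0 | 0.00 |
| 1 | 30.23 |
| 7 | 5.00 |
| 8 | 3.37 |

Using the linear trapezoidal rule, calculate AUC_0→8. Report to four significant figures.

AUC = 125.0 µg/mL·h

Trapezoidal AUC_0→8:
  [0→1]: (0.00+30.23)/2 × 1 = 15.115
  [1→7]: (30.23+5.00)/2 × 6 = 105.69
  [7→8]: (5.00+3.37)/2 × 1 = 4.185
  Sum = 124.99 µg/mL·h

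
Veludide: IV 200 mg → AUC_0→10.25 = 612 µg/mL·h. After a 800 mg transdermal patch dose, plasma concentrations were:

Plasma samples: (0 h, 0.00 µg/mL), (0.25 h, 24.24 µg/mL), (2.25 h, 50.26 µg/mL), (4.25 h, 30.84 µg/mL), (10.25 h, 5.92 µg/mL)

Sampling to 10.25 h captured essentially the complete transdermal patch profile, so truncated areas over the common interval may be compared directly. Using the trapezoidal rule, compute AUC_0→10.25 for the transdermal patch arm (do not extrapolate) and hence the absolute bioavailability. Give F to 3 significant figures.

F = 0.110

Trapezoidal AUC_0→10.25 (transdermal patch):
  [0→0.25]: (0.00+24.24)/2 × 0.25 = 3.03
  [0.25→2.25]: (24.24+50.26)/2 × 2 = 74.5
  [2.25→4.25]: (50.26+30.84)/2 × 2 = 81.1
  [4.25→10.25]: (30.84+5.92)/2 × 6 = 110.28
  Sum = 268.91 µg/mL·h
F = (AUC_ev/D_ev)/(AUC_iv/D_iv) = (268.91/800)/(612/200) = 0.3361375/3.06 = 0.1098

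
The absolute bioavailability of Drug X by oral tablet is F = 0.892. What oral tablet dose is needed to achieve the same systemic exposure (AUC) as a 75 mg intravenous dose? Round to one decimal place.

For equal systemic exposure: F × D_ev = D_iv
D_ev = D_iv / F = 75 / 0.892 = 84.0807 mg

D_oral = 84.1 mg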